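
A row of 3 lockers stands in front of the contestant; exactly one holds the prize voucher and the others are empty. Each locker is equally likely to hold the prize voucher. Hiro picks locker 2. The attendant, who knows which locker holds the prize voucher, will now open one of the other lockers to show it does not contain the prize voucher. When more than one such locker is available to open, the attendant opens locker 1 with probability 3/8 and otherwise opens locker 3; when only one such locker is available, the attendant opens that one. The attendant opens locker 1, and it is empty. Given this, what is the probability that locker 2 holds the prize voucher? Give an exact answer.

Consider each possible location of the prize voucher in turn.
If it is in locker 1 (prior 1/3): the attendant opened locker 1, so this case is ruled out; weight (1/3)·0 = 0.
If it is in locker 2 (prior 1/3): locker 1 is available, opened with probability 3/8; weight (1/3)·(3/8) = 1/8.
If it is in locker 3 (prior 1/3): only locker 1 is available, probability 1; weight (1/3)·1 = 1/3.
The weights sum to 11/24.
So P(the prize voucher in locker 2 | the attendant opened locker 1) = (1/8) / (11/24) = 3/11.

3/11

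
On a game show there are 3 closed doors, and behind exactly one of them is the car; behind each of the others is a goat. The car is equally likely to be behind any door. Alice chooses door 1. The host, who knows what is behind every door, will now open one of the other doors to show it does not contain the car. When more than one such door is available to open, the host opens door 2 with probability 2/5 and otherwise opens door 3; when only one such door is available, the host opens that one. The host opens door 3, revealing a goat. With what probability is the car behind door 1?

Apply Bayes' rule, conditioning on where the car actually is.
If it is behind door 1 (prior 1/3): door 2 is available but not opened, probability 3/5; weight (1/3)·(3/5) = 1/5.
If it is behind door 2 (prior 1/3): only door 3 is available, probability 1; weight (1/3)·1 = 1/3.
If it is behind door 3 (prior 1/3): the host opened door 3, so this case is ruled out; weight (1/3)·0 = 0.
The weights sum to 8/15.
So P(the car behind door 1 | the host opened door 3) = (1/5) / (8/15) = 3/8.

3/8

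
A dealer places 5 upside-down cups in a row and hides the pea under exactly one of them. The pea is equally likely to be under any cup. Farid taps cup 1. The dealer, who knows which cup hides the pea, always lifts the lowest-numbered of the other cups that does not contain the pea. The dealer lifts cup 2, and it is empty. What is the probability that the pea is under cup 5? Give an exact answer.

1/4

Condition on the true location of the pea.
If it is under any of cups 1, 3, 4, and 5 (prior 1/5 each): cup 2 is the lowest-numbered option available, probability 1; weight (1/5)·1 = 1/5 each.
If it is under cup 2 (prior 1/5): the dealer opened cup 2, so this case is ruled out; weight (1/5)·0 = 0.
The weights sum to 4/5.
So P(the pea under cup 5 | the dealer opened cup 2) = (1/5) / (4/5) = 1/4.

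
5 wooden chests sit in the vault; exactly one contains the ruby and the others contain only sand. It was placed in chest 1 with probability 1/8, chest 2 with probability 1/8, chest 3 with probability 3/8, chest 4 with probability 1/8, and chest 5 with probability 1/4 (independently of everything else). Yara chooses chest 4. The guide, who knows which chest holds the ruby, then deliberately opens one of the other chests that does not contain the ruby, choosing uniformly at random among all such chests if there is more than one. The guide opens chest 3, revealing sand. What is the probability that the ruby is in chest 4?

Apply Bayes' rule, conditioning on where the ruby actually is.
If it is in either of chests 1 and 2 (prior 1/8 each): the guide has 3 equally likely choices, so probability 1/3; weight (1/8)·(1/3) = 1/24 each.
If it is in chest 3 (prior 3/8): the guide opened chest 3, so this case is ruled out; weight (3/8)·0 = 0.
If it is in chest 4 (prior 1/8): the guide has 4 equally likely choices, so probability 1/4; weight (1/8)·(1/4) = 1/32.
If it is in chest 5 (prior 1/4): the guide has 3 equally likely choices, so probability 1/3; weight (1/4)·(1/3) = 1/12.
The weights sum to 19/96.
So P(the ruby in chest 4 | the guide opened chest 3) = (1/32) / (19/96) = 3/19.

3/19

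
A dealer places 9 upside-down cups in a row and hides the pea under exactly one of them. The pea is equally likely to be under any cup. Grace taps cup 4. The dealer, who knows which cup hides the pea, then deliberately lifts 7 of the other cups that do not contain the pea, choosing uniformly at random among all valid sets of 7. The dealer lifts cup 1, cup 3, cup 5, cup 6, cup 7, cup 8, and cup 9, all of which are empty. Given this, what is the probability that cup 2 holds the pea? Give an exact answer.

8/9

Consider each possible location of the pea in turn.
If it is under any of cups 1, 3, 5, 6, 7, 8, and 9 (prior 1/9 each): that cup was opened and seen not to hold the prize — ruled out; weight (1/9)·0 = 0 each.
If it is under cup 2 (prior 1/9): the dealer has no choice, probability 1; weight (1/9)·1 = 1/9.
If it is under cup 4 (prior 1/9): the dealer has 8 equally likely choices, so probability 1/8; weight (1/9)·(1/8) = 1/72.
The weights sum to 1/8.
So P(the pea under cup 2 | the dealer opened cup 1, cup 3, cup 5, cup 6, cup 7, cup 8, and cup 9) = (1/9) / (1/8) = 8/9.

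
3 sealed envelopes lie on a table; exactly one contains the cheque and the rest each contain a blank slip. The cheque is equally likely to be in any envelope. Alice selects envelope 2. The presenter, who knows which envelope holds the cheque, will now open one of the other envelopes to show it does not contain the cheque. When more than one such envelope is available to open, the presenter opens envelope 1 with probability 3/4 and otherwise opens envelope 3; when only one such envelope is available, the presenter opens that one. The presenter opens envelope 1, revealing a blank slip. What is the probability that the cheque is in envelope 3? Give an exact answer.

Condition on the true location of the cheque.
If it is in envelope 1 (prior 1/3): the presenter opened envelope 1, so this case is ruled out; weight (1/3)·0 = 0.
If it is in envelope 2 (prior 1/3): envelope 1 is available, opened with probability 3/4; weight (1/3)·(3/4) = 1/4.
If it is in envelope 3 (prior 1/3): only envelope 1 is available, probability 1; weight (1/3)·1 = 1/3.
The weights sum to 7/12.
So P(the cheque in envelope 3 | the presenter opened envelope 1) = (1/3) / (7/12) = 4/7.

4/7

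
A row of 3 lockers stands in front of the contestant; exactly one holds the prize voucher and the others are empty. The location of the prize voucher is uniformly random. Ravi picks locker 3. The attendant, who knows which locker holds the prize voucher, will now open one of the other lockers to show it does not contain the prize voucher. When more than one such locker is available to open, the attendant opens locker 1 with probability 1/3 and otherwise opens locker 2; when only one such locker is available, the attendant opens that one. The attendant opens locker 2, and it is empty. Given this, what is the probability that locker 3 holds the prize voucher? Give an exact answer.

Consider each possible location of the prize voucher in turn.
If it is in locker 1 (prior 1/3): only locker 2 is available, probability 1; weight (1/3)·1 = 1/3.
If it is in locker 2 (prior 1/3): the attendant opened locker 2, so this case is ruled out; weight (1/3)·0 = 0.
If it is in locker 3 (prior 1/3): locker 1 is available but not opened, probability 2/3; weight (1/3)·(2/3) = 2/9.
The weights sum to 5/9.
So P(the prize voucher in locker 3 | the attendant opened locker 2) = (2/9) / (5/9) = 2/5.

2/5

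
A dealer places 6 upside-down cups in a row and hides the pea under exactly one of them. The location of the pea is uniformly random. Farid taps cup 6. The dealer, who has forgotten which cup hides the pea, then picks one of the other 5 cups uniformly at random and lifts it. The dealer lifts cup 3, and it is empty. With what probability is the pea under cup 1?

1/5

Condition on the true location of the pea.
If it is under any of cups 1, 2, 4, 5, and 6 (prior 1/6 each): the dealer picks cup 3 with probability 1/5 regardless, and it is not the prize; weight (1/6)·(1/5) = 1/30 each.
If it is under cup 3 (prior 1/6): the dealer opened cup 3, so this case is ruled out; weight (1/6)·0 = 0.
The weights sum to 1/6.
So P(the pea under cup 1 | the dealer opened cup 3) = (1/30) / (1/6) = 1/5.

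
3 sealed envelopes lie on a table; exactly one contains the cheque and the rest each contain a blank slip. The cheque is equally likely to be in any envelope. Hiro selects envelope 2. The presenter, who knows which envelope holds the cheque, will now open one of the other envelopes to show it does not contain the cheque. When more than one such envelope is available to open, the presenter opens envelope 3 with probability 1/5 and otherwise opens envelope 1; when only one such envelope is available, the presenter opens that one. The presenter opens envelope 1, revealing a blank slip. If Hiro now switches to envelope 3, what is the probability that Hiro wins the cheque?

5/9

Apply Bayes' rule, conditioning on where the cheque actually is.
If it is in envelope 1 (prior 1/3): the presenter opened envelope 1, so this case is ruled out; weight (1/3)·0 = 0.
If it is in envelope 2 (prior 1/3): envelope 3 is available but not opened, probability 4/5; weight (1/3)·(4/5) = 4/15.
If it is in envelope 3 (prior 1/3): only envelope 1 is available, probability 1; weight (1/3)·1 = 1/3.
The weights sum to 3/5.
So P(the cheque in envelope 3 | the presenter opened envelope 1) = (1/3) / (3/5) = 5/9.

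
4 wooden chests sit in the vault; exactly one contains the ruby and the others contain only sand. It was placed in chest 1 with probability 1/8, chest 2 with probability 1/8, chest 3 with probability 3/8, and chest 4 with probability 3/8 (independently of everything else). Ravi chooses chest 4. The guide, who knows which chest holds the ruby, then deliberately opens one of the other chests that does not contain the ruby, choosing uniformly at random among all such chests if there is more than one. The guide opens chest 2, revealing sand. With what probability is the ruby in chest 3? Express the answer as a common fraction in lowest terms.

1/2

Consider each possible location of the ruby in turn.
If it is in chest 1 (prior 1/8): the guide has 2 equally likely choices, so probability 1/2; weight (1/8)·(1/2) = 1/16.
If it is in chest 2 (prior 1/8): the guide opened chest 2, so this case is ruled out; weight (1/8)·0 = 0.
If it is in chest 3 (prior 3/8): the guide has 2 equally likely choices, so probability 1/2; weight (3/8)·(1/2) = 3/16.
If it is in chest 4 (prior 3/8): the guide has 3 equally likely choices, so probability 1/3; weight (3/8)·(1/3) = 1/8.
The weights sum to 3/8.
So P(the ruby in chest 3 | the guide opened chest 2) = (3/16) / (3/8) = 1/2.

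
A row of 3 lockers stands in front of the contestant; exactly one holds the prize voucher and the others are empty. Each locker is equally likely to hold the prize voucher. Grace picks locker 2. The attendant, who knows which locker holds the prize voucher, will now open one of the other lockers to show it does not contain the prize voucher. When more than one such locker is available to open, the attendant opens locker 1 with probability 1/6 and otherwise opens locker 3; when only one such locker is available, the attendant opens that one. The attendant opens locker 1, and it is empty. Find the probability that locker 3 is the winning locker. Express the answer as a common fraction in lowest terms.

Consider each possible location of the prize voucher in turn.
If it is in locker 1 (prior 1/3): the attendant opened locker 1, so this case is ruled out; weight (1/3)·0 = 0.
If it is in locker 2 (prior 1/3): locker 1 is available, opened with probability 1/6; weight (1/3)·(1/6) = 1/18.
If it is in locker 3 (prior 1/3): only locker 1 is available, probability 1; weight (1/3)·1 = 1/3.
The weights sum to 7/18.
So P(the prize voucher in locker 3 | the attendant opened locker 1) = (1/3) / (7/18) = 6/7.

6/7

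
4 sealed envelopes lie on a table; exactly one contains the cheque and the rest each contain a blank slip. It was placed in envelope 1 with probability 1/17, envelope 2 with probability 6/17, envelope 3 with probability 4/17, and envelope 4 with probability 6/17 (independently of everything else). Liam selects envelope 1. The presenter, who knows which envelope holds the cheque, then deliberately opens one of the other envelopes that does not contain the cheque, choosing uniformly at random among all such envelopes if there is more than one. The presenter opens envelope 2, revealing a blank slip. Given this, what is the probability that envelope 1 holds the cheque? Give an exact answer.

1/16

Condition on the true location of the cheque.
If it is in envelope 1 (prior 1/17): the presenter has 3 equally likely choices, so probability 1/3; weight (1/17)·(1/3) = 1/51.
If it is in envelope 2 (prior 6/17): the presenter opened envelope 2, so this case is ruled out; weight (6/17)·0 = 0.
If it is in envelope 3 (prior 4/17): the presenter has 2 equally likely choices, so probability 1/2; weight (4/17)·(1/2) = 2/17.
If it is in envelope 4 (prior 6/17): the presenter has 2 equally likely choices, so probability 1/2; weight (6/17)·(1/2) = 3/17.
The weights sum to 16/51.
So P(the cheque in envelope 1 | the presenter opened envelope 2) = (1/51) / (16/51) = 1/16.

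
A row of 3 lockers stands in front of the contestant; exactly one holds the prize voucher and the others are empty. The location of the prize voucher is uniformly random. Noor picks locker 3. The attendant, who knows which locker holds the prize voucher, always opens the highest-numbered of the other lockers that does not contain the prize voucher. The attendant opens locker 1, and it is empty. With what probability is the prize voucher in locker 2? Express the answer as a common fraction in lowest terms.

1

Consider each possible location of the prize voucher in turn.
If it is in locker 1 (prior 1/3): the attendant opened locker 1, so this case is ruled out; weight (1/3)·0 = 0.
If it is in locker 2 (prior 1/3): locker 1 is the highest-numbered option available, probability 1; weight (1/3)·1 = 1/3.
If it is in locker 3 (prior 1/3): the attendant would have opened locker 2 instead, probability 0; weight (1/3)·0 = 0.
The weights sum to 1/3.
So P(the prize voucher in locker 2 | the attendant opened locker 1) = (1/3) / (1/3) = 1.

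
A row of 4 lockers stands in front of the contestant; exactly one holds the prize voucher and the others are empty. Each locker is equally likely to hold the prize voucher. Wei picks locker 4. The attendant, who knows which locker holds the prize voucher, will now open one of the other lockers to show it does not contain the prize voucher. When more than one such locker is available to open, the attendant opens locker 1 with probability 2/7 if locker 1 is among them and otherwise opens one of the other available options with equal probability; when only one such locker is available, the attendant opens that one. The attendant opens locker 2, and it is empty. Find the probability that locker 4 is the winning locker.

5/22

Condition on the true location of the prize voucher.
If it is in locker 1 (prior 1/4): locker 1 holds the prize so is unavailable; the attendant chooses uniformly among the 2 others, probability 1/2; weight (1/4)·(1/2) = 1/8.
If it is in locker 2 (prior 1/4): the attendant opened locker 2, so this case is ruled out; weight (1/4)·0 = 0.
If it is in locker 3 (prior 1/4): locker 1 is available but not opened, probability 5/7; weight (1/4)·(5/7) = 5/28.
If it is in locker 4 (prior 1/4): locker 1 is available but not opened; locker 2 gets probability (1 − 2/7)/2 = 5/14; weight (1/4)·(5/14) = 5/56.
The weights sum to 11/28.
So P(the prize voucher in locker 4 | the attendant opened locker 2) = (5/56) / (11/28) = 5/22.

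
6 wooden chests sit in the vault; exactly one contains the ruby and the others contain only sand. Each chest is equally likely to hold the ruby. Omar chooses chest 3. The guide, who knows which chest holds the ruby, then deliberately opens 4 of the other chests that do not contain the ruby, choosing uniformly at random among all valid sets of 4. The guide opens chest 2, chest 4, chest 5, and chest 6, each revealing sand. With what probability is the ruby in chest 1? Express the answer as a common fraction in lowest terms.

Apply Bayes' rule, conditioning on where the ruby actually is.
If it is in chest 1 (prior 1/6): the guide has no choice, probability 1; weight (1/6)·1 = 1/6.
If it is in any of chests 2, 4, 5, and 6 (prior 1/6 each): that chest was opened and seen not to hold the prize — ruled out; weight (1/6)·0 = 0 each.
If it is in chest 3 (prior 1/6): the guide has 5 equally likely choices, so probability 1/5; weight (1/6)·(1/5) = 1/30.
The weights sum to 1/5.
So P(the ruby in chest 1 | the guide opened chest 2, chest 4, chest 5, and chest 6) = (1/6) / (1/5) = 5/6.

5/6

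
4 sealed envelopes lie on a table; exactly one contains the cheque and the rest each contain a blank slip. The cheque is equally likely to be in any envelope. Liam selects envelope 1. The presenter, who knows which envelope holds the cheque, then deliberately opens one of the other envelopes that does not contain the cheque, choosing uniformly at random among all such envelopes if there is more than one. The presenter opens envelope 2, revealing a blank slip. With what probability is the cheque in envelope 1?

Condition on the true location of the cheque.
If it is in envelope 1 (prior 1/4): the presenter has 3 equally likely choices, so probability 1/3; weight (1/4)·(1/3) = 1/12.
If it is in envelope 2 (prior 1/4): the presenter opened envelope 2, so this case is ruled out; weight (1/4)·0 = 0.
If it is in either of envelopes 3 and 4 (prior 1/4 each): the presenter has 2 equally likely choices, so probability 1/2; weight (1/4)·(1/2) = 1/8 each.
The weights sum to 1/3.
So P(the cheque in envelope 1 | the presenter opened envelope 2) = (1/12) / (1/3) = 1/4.

1/4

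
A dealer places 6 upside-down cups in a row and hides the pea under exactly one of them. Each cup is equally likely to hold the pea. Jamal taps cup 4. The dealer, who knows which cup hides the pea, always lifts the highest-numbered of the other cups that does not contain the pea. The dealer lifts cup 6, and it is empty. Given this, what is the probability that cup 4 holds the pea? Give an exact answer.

Apply Bayes' rule, conditioning on where the pea actually is.
If it is under any of cups 1, 2, 3, 4, and 5 (prior 1/6 each): cup 6 is the highest-numbered option available, probability 1; weight (1/6)·1 = 1/6 each.
If it is under cup 6 (prior 1/6): the dealer opened cup 6, so this case is ruled out; weight (1/6)·0 = 0.
The weights sum to 5/6.
So P(the pea under cup 4 | the dealer opened cup 6) = (1/6) / (5/6) = 1/5.

1/5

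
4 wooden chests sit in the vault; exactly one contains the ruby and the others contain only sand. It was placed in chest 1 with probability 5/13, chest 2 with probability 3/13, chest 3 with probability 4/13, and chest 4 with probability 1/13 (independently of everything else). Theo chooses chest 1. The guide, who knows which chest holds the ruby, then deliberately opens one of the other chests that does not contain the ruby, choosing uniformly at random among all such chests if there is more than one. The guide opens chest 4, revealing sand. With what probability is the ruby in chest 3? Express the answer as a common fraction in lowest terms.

Consider each possible location of the ruby in turn.
If it is in chest 1 (prior 5/13): the guide has 3 equally likely choices, so probability 1/3; weight (5/13)·(1/3) = 5/39.
If it is in chest 2 (prior 3/13): the guide has 2 equally likely choices, so probability 1/2; weight (3/13)·(1/2) = 3/26.
If it is in chest 3 (prior 4/13): the guide has 2 equally likely choices, so probability 1/2; weight (4/13)·(1/2) = 2/13.
If it is in chest 4 (prior 1/13): the guide opened chest 4, so this case is ruled out; weight (1/13)·0 = 0.
The weights sum to 31/78.
So P(the ruby in chest 3 | the guide opened chest 4) = (2/13) / (31/78) = 12/31.

12/31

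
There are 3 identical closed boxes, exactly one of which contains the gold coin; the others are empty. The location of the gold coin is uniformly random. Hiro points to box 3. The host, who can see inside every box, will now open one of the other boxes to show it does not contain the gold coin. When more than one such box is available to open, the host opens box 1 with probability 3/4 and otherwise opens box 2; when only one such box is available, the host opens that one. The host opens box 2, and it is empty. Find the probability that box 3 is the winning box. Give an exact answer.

1/5

Apply Bayes' rule, conditioning on where the gold coin actually is.
If it is in box 1 (prior 1/3): only box 2 is available, probability 1; weight (1/3)·1 = 1/3.
If it is in box 2 (prior 1/3): the host opened box 2, so this case is ruled out; weight (1/3)·0 = 0.
If it is in box 3 (prior 1/3): box 1 is available but not opened, probability 1/4; weight (1/3)·(1/4) = 1/12.
The weights sum to 5/12.
So P(the gold coin in box 3 | the host opened box 2) = (1/12) / (5/12) = 1/5.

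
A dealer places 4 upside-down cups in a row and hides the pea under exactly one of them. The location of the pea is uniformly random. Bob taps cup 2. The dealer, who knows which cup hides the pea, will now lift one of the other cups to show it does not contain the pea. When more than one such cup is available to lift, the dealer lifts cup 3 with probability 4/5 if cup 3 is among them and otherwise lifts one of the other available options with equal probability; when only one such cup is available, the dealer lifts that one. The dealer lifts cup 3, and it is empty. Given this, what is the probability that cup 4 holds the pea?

1/3

Apply Bayes' rule, conditioning on where the pea actually is.
If it is under any of cups 1, 2, and 4 (prior 1/4 each): cup 3 is available, opened with probability 4/5; weight (1/4)·(4/5) = 1/5 each.
If it is under cup 3 (prior 1/4): the dealer opened cup 3, so this case is ruled out; weight (1/4)·0 = 0.
The weights sum to 3/5.
So P(the pea under cup 4 | the dealer opened cup 3) = (1/5) / (3/5) = 1/3.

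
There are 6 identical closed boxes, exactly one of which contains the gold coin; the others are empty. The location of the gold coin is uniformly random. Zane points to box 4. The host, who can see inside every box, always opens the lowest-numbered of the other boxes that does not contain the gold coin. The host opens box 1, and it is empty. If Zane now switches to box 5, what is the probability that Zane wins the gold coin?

Condition on the true location of the gold coin.
If it is in box 1 (prior 1/6): the host opened box 1, so this case is ruled out; weight (1/6)·0 = 0.
If it is in any of boxes 2, 3, 4, 5, and 6 (prior 1/6 each): box 1 is the lowest-numbered option available, probability 1; weight (1/6)·1 = 1/6 each.
The weights sum to 5/6.
So P(the gold coin in box 5 | the host opened box 1) = (1/6) / (5/6) = 1/5.

1/5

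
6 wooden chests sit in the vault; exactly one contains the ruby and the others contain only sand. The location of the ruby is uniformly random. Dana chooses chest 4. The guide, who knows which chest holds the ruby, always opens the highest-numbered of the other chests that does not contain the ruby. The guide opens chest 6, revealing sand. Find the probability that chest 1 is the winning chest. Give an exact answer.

Condition on the true location of the ruby.
If it is in any of chests 1, 2, 3, 4, and 5 (prior 1/6 each): chest 6 is the highest-numbered option available, probability 1; weight (1/6)·1 = 1/6 each.
If it is in chest 6 (prior 1/6): the guide opened chest 6, so this case is ruled out; weight (1/6)·0 = 0.
The weights sum to 5/6.
So P(the ruby in chest 1 | the guide opened chest 6) = (1/6) / (5/6) = 1/5.

1/5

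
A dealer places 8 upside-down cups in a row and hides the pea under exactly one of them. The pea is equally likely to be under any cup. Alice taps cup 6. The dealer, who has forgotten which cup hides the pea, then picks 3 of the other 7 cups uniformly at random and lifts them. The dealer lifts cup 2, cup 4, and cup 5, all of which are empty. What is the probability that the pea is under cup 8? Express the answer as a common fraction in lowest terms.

1/5

Condition on the true location of the pea.
If it is under any of cups 1, 3, 6, 7, and 8 (prior 1/8 each): the dealer picks exactly this set with probability 1/35 regardless, and none is the prize; weight (1/8)·(1/35) = 1/280 each.
If it is under any of cups 2, 4, and 5 (prior 1/8 each): that cup was opened and seen not to hold the prize — ruled out; weight (1/8)·0 = 0 each.
The weights sum to 1/56.
So P(the pea under cup 8 | the dealer opened cup 2, cup 4, and cup 5) = (1/280) / (1/56) = 1/5.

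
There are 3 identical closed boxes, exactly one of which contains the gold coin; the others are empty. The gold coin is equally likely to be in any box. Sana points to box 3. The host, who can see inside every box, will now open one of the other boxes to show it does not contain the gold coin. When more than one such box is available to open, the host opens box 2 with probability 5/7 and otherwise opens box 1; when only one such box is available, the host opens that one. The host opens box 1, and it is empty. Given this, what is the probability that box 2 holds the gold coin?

Consider each possible location of the gold coin in turn.
If it is in box 1 (prior 1/3): the host opened box 1, so this case is ruled out; weight (1/3)·0 = 0.
If it is in box 2 (prior 1/3): only box 1 is available, probability 1; weight (1/3)·1 = 1/3.
If it is in box 3 (prior 1/3): box 2 is available but not opened, probability 2/7; weight (1/3)·(2/7) = 2/21.
The weights sum to 3/7.
So P(the gold coin in box 2 | the host opened box 1) = (1/3) / (3/7) = 7/9.

7/9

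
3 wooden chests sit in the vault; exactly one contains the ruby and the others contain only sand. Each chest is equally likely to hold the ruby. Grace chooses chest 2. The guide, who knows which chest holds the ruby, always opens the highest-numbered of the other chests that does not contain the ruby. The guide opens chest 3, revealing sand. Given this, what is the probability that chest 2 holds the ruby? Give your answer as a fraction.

1/2

Consider each possible location of the ruby in turn.
If it is in either of chests 1 and 2 (prior 1/3 each): chest 3 is the highest-numbered option available, probability 1; weight (1/3)·1 = 1/3 each.
If it is in chest 3 (prior 1/3): the guide opened chest 3, so this case is ruled out; weight (1/3)·0 = 0.
The weights sum to 2/3.
So P(the ruby in chest 2 | the guide opened chest 3) = (1/3) / (2/3) = 1/2.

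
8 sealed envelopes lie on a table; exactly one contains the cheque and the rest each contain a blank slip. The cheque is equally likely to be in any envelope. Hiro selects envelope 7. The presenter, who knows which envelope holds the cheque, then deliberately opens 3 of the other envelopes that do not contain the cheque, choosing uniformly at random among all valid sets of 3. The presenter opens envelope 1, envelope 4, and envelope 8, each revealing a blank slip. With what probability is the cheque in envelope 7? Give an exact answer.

Condition on the true location of the cheque.
If it is in any of envelopes 1, 4, and 8 (prior 1/8 each): that envelope was opened and seen not to hold the prize — ruled out; weight (1/8)·0 = 0 each.
If it is in any of envelopes 2, 3, 5, and 6 (prior 1/8 each): the presenter has 20 equally likely choices, so probability 1/20; weight (1/8)·(1/20) = 1/160 each.
If it is in envelope 7 (prior 1/8): the presenter has 35 equally likely choices, so probability 1/35; weight (1/8)·(1/35) = 1/280.
The weights sum to 1/35.
So P(the cheque in envelope 7 | the presenter opened envelope 1, envelope 4, and envelope 8) = (1/280) / (1/35) = 1/8.

1/8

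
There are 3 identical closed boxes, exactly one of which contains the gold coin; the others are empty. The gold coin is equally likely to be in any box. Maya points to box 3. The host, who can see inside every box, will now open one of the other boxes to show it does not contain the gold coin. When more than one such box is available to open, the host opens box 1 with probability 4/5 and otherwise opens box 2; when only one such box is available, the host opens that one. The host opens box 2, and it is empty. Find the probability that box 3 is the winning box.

Apply Bayes' rule, conditioning on where the gold coin actually is.
If it is in box 1 (prior 1/3): only box 2 is available, probability 1; weight (1/3)·1 = 1/3.
If it is in box 2 (prior 1/3): the host opened box 2, so this case is ruled out; weight (1/3)·0 = 0.
If it is in box 3 (prior 1/3): box 1 is available but not opened, probability 1/5; weight (1/3)·(1/5) = 1/15.
The weights sum to 2/5.
So P(the gold coin in box 3 | the host opened box 2) = (1/15) / (2/5) = 1/6.

1/6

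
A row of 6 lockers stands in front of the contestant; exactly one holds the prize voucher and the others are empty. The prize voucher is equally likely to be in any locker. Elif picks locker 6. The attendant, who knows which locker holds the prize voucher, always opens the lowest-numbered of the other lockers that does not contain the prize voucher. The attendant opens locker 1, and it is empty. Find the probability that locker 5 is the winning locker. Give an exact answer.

Apply Bayes' rule, conditioning on where the prize voucher actually is.
If it is in locker 1 (prior 1/6): the attendant opened locker 1, so this case is ruled out; weight (1/6)·0 = 0.
If it is in any of lockers 2, 3, 4, 5, and 6 (prior 1/6 each): locker 1 is the lowest-numbered option available, probability 1; weight (1/6)·1 = 1/6 each.
The weights sum to 5/6.
So P(the prize voucher in locker 5 | the attendant opened locker 1) = (1/6) / (5/6) = 1/5.

1/5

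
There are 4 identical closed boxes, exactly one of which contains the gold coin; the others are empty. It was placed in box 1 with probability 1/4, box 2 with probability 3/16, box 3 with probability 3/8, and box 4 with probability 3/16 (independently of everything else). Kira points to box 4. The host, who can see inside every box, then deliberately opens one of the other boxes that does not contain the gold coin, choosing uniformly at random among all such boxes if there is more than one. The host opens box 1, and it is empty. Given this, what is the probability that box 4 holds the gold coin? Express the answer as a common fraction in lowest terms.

2/11

Consider each possible location of the gold coin in turn.
If it is in box 1 (prior 1/4): the host opened box 1, so this case is ruled out; weight (1/4)·0 = 0.
If it is in box 2 (prior 3/16): the host has 2 equally likely choices, so probability 1/2; weight (3/16)·(1/2) = 3/32.
If it is in box 3 (prior 3/8): the host has 2 equally likely choices, so probability 1/2; weight (3/8)·(1/2) = 3/16.
If it is in box 4 (prior 3/16): the host has 3 equally likely choices, so probability 1/3; weight (3/16)·(1/3) = 1/16.
The weights sum to 11/32.
So P(the gold coin in box 4 | the host opened box 1) = (1/16) / (11/32) = 2/11.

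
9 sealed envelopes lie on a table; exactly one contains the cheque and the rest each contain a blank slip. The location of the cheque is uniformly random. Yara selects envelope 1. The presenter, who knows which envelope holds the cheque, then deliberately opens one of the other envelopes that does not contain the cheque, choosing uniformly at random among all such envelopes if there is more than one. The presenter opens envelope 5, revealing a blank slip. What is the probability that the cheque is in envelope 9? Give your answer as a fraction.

8/63

Condition on the true location of the cheque.
If it is in envelope 1 (prior 1/9): the presenter has 8 equally likely choices, so probability 1/8; weight (1/9)·(1/8) = 1/72.
If it is in any of envelopes 2, 3, 4, 6, 7, 8, and 9 (prior 1/9 each): the presenter has 7 equally likely choices, so probability 1/7; weight (1/9)·(1/7) = 1/63 each.
If it is in envelope 5 (prior 1/9): the presenter opened envelope 5, so this case is ruled out; weight (1/9)·0 = 0.
The weights sum to 1/8.
So P(the cheque in envelope 9 | the presenter opened envelope 5) = (1/63) / (1/8) = 8/63.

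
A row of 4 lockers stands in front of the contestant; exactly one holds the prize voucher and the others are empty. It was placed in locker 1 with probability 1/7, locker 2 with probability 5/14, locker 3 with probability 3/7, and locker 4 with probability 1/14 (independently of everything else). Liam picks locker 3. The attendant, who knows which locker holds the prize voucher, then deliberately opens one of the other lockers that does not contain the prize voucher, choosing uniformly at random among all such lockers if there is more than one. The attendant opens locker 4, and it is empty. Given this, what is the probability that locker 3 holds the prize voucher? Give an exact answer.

4/11

Consider each possible location of the prize voucher in turn.
If it is in locker 1 (prior 1/7): the attendant has 2 equally likely choices, so probability 1/2; weight (1/7)·(1/2) = 1/14.
If it is in locker 2 (prior 5/14): the attendant has 2 equally likely choices, so probability 1/2; weight (5/14)·(1/2) = 5/28.
If it is in locker 3 (prior 3/7): the attendant has 3 equally likely choices, so probability 1/3; weight (3/7)·(1/3) = 1/7.
If it is in locker 4 (prior 1/14): the attendant opened locker 4, so this case is ruled out; weight (1/14)·0 = 0.
The weights sum to 11/28.
So P(the prize voucher in locker 3 | the attendant opened locker 4) = (1/7) / (11/28) = 4/11.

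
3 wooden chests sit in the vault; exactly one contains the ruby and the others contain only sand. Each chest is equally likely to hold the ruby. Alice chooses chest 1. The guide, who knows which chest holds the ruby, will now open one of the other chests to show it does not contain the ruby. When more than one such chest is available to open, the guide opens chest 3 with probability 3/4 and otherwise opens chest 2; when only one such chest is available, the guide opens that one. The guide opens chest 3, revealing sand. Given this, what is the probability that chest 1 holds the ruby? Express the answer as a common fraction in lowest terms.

3/7

Condition on the true location of the ruby.
If it is in chest 1 (prior 1/3): chest 3 is available, opened with probability 3/4; weight (1/3)·(3/4) = 1/4.
If it is in chest 2 (prior 1/3): only chest 3 is available, probability 1; weight (1/3)·1 = 1/3.
If it is in chest 3 (prior 1/3): the guide opened chest 3, so this case is ruled out; weight (1/3)·0 = 0.
The weights sum to 7/12.
So P(the ruby in chest 1 | the guide opened chest 3) = (1/4) / (7/12) = 3/7.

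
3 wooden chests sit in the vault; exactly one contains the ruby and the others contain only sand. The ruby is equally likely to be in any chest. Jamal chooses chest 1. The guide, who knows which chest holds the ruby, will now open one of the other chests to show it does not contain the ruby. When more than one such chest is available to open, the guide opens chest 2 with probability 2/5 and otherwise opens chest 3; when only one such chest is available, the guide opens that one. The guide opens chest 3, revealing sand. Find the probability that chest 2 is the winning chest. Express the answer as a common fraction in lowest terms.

Apply Bayes' rule, conditioning on where the ruby actually is.
If it is in chest 1 (prior 1/3): chest 2 is available but not opened, probability 3/5; weight (1/3)·(3/5) = 1/5.
If it is in chest 2 (prior 1/3): only chest 3 is available, probability 1; weight (1/3)·1 = 1/3.
If it is in chest 3 (prior 1/3): the guide opened chest 3, so this case is ruled out; weight (1/3)·0 = 0.
The weights sum to 8/15.
So P(the ruby in chest 2 | the guide opened chest 3) = (1/3) / (8/15) = 5/8.

5/8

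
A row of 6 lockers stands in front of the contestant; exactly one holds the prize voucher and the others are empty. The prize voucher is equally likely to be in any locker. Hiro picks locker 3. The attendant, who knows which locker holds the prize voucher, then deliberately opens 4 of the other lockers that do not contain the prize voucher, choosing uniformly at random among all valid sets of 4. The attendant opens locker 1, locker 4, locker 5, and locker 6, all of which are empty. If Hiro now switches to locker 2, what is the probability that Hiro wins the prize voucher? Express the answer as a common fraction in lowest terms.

Condition on the true location of the prize voucher.
If it is in any of lockers 1, 4, 5, and 6 (prior 1/6 each): that locker was opened and seen not to hold the prize — ruled out; weight (1/6)·0 = 0 each.
If it is in locker 2 (prior 1/6): the attendant has no choice, probability 1; weight (1/6)·1 = 1/6.
If it is in locker 3 (prior 1/6): the attendant has 5 equally likely choices, so probability 1/5; weight (1/6)·(1/5) = 1/30.
The weights sum to 1/5.
So P(the prize voucher in locker 2 | the attendant opened locker 1, locker 4, locker 5, and locker 6) = (1/6) / (1/5) = 5/6.

5/6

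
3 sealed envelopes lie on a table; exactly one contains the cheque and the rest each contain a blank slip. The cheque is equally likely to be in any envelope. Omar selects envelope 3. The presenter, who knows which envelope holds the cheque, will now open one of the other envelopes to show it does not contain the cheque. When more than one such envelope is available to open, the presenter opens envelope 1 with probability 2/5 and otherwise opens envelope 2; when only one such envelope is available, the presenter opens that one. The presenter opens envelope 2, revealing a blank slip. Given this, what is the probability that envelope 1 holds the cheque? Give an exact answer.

5/8

Condition on the true location of the cheque.
If it is in envelope 1 (prior 1/3): only envelope 2 is available, probability 1; weight (1/3)·1 = 1/3.
If it is in envelope 2 (prior 1/3): the presenter opened envelope 2, so this case is ruled out; weight (1/3)·0 = 0.
If it is in envelope 3 (prior 1/3): envelope 1 is available but not opened, probability 3/5; weight (1/3)·(3/5) = 1/5.
The weights sum to 8/15.
So P(the cheque in envelope 1 | the presenter opened envelope 2) = (1/3) / (8/15) = 5/8.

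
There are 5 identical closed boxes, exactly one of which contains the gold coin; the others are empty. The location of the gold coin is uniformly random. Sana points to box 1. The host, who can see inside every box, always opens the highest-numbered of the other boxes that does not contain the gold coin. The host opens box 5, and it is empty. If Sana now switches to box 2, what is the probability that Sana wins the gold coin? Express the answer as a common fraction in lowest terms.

Condition on the true location of the gold coin.
If it is in any of boxes 1, 2, 3, and 4 (prior 1/5 each): box 5 is the highest-numbered option available, probability 1; weight (1/5)·1 = 1/5 each.
If it is in box 5 (prior 1/5): the host opened box 5, so this case is ruled out; weight (1/5)·0 = 0.
The weights sum to 4/5.
So P(the gold coin in box 2 | the host opened box 5) = (1/5) / (4/5) = 1/4.

1/4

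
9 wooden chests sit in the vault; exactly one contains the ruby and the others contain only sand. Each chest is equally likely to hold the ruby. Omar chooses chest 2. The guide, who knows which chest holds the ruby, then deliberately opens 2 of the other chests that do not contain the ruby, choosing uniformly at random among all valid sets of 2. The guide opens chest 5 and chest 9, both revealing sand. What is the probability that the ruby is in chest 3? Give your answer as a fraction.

Condition on the true location of the ruby.
If it is in any of chests 1, 3, 4, 6, 7, and 8 (prior 1/9 each): the guide has 21 equally likely choices, so probability 1/21; weight (1/9)·(1/21) = 1/189 each.
If it is in chest 2 (prior 1/9): the guide has 28 equally likely choices, so probability 1/28; weight (1/9)·(1/28) = 1/252.
If it is in either of chests 5 and 9 (prior 1/9 each): that chest was opened and seen not to hold the prize — ruled out; weight (1/9)·0 = 0 each.
The weights sum to 1/28.
So P(the ruby in chest 3 | the guide opened chest 5 and chest 9) = (1/189) / (1/28) = 4/27.

4/27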